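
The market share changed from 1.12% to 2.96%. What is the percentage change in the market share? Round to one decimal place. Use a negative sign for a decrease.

The change is 2.96 − 1.12 = 1.84 percentage points.
Relative to the original 1.12%, that is 1.84 ÷ 1.12 ≈ 164.3%.

164.3%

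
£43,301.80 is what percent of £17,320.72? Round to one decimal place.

£43,301.80 ÷ £17,320.72 = 250.0%.

250.0%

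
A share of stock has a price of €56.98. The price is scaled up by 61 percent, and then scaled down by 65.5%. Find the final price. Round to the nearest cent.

Each change multiplies by a factor: 1.61 × 0.345 = 0.55545.
€56.98 × 0.55545 = €31.649541 ≈ €31.65.

€31.65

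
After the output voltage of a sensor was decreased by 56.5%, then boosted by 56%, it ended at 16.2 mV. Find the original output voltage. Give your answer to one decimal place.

Undoing the 56% increase: 16.2 ÷ 1.56 ≈ 10.384615.
Undoing the 56.5% decrease: 10.384615 ÷ 0.435 ≈ 23.9 mV.

23.9 mV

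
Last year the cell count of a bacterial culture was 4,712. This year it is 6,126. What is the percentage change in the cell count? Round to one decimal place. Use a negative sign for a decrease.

Change: 6,126 − 4,712 = 1,414.
Relative to the original: 1,414 ÷ 4,712 ≈ 30.0%.

30.0%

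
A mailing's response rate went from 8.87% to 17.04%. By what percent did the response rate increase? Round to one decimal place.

92.1%

The change is 17.04 − 8.87 = 8.17 percentage points.
Relative to the original 8.87%, that is 8.17 ÷ 8.87 ≈ 92.1%.
So the response rate rose by 92.1%.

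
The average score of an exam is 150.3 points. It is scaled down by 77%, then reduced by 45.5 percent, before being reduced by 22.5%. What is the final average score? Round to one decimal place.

After the 77% decrease: 150.3 × 0.23 = 34.569.
45.5% decrease: 34.569 × 0.545 = 18.840105.
After the 22.5% decrease: 18.840105 × 0.775 = 14.601081375 ≈ 14.6.

14.6 points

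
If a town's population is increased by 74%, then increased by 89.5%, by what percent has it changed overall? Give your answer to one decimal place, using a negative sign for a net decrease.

229.7%

The combined multiplier is 1.74 × 1.895 = 3.2973.
That corresponds to an increase of 229.7%.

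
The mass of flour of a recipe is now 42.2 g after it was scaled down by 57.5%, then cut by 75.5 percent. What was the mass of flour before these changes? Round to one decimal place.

405.3 g

Undoing the 75.5% decrease: 42.2 ÷ 0.245 ≈ 172.244898.
Undoing the 57.5% decrease: 172.244898 ÷ 0.425 ≈ 405.3 g.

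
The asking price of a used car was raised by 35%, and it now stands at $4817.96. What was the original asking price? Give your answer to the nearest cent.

The overall multiplier applied was 1.35.
So the original asking price was $4817.96 ÷ 1.35 ≈ $3568.86.

$3568.86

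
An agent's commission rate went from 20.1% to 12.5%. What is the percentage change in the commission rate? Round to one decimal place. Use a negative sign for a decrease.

The change is 12.5 − 20.1 = -7.6 percentage points.
Relative to the original 20.1%, that is -7.6 ÷ 20.1 ≈ -37.8%.

-37.8%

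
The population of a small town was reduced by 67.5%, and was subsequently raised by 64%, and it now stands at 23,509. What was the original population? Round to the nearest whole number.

Undoing the 64% increase: 23,509 ÷ 1.64 ≈ 14334.756098.
Undoing the 67.5% decrease: 14334.756098 ÷ 0.325 ≈ 44,107.

44,107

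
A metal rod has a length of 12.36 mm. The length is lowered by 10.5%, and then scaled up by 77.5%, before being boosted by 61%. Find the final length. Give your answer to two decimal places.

Apply the 10.5% decrease: 12.36 × 0.895 = 11.0622.
77.5% increase: 11.0622 × 1.775 = 19.635405.
After the 61% increase: 19.635405 × 1.61 = 31.61300205 ≈ 31.61.

31.61 mm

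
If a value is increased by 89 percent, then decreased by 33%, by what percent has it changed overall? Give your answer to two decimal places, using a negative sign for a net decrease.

26.63%

An 89% increase multiplies by 1.89.
Then a 33% decrease: 1.89 × 0.67 = 1.2663.
Overall factor 1.2663, i.e. 26.63%.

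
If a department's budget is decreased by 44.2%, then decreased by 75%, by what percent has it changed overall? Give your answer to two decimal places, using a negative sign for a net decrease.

-86.05%

A 44.2% decrease multiplies by 0.558.
Then a 75% decrease: 0.558 × 0.25 = 0.1395.
Overall factor 0.1395, i.e. -86.05%.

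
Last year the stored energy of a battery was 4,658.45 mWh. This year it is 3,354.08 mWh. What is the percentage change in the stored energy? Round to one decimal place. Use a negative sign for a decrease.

Change: 3,354.08 − 4,658.45 = -1,304.37.
Relative to the original: -1,304.37 ÷ 4,658.45 ≈ -28.0%.

-28.0%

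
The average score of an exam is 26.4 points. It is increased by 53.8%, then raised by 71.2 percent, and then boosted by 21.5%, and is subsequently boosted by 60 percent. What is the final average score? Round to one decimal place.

Each change multiplies by a factor: 1.538 × 1.712 × 1.215 × 1.6 = 5.118660864.
26.4 × 5.118660864 = 135.1326468096 ≈ 135.1.

135.1 points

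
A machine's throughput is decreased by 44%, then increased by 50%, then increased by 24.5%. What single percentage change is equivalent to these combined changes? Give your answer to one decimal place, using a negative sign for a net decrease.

The combined multiplier is 0.56 × 1.5 × 1.245 = 1.0458.
That corresponds to an increase of 4.6%.

4.6%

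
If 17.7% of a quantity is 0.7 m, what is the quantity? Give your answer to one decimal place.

0.7 m ÷ 0.177 ≈ 4.0 m.

4.0 m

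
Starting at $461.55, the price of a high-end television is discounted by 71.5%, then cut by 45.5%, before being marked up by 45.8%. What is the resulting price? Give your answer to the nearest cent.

Apply the 71.5% decrease: $461.55 × 0.285 = $131.54175.
45.5% decrease: $131.54175 × 0.545 = $71.69025375.
Apply the 45.8% increase: $71.69025375 × 1.458 = $104.5243899675 ≈ $104.52.

$104.52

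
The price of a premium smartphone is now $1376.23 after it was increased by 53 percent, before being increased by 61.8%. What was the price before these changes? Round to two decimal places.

$555.93

Undoing the 61.8% increase: $1376.23 ÷ 1.618 ≈ $850.574784.
Undoing the 53% increase: $850.574784 ÷ 1.53 ≈ $555.93.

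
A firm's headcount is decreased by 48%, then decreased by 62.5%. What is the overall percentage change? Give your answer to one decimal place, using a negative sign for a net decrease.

-80.5%

The combined multiplier is 0.52 × 0.375 = 0.195.
That corresponds to a decrease of 80.5%.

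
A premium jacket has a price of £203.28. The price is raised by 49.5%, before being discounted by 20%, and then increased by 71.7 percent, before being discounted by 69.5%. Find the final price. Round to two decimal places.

£127.32

Each change multiplies by a factor: 1.495 × 0.8 × 1.717 × 0.305 = 0.62632726.
£203.28 × 0.62632726 = £127.3198054128 ≈ £127.32.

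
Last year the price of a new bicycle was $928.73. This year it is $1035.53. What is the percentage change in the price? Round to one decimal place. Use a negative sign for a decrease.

11.5%

Change: $1035.53 − $928.73 = $106.80.
Relative to the original: $106.80 ÷ $928.73 ≈ 11.5%.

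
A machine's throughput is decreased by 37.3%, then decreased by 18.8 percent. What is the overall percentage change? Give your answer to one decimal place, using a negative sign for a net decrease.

The combined multiplier is 0.627 × 0.812 = 0.509124.
That corresponds to a decrease of 49.1%.

-49.1%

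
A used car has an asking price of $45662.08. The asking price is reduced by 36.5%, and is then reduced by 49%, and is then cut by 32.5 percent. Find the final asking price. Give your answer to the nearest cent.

$9981.67

After the 36.5% decrease: $45662.08 × 0.635 = $28995.4208.
49% decrease: $28995.4208 × 0.51 = $14787.664608.
Apply the 32.5% decrease: $14787.664608 × 0.675 = $9981.6736104 ≈ $9981.67.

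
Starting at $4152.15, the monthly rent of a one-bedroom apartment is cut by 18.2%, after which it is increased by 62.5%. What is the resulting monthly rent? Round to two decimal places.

18.2% decrease: $4152.15 × 0.818 = $3396.4587.
Apply the 62.5% increase: $3396.4587 × 1.625 = $5519.2453875 ≈ $5519.25.

$5519.25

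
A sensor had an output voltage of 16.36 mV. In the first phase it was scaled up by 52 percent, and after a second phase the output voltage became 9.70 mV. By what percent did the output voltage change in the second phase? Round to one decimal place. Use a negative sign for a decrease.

-61.0%

After the first phase: 16.36 × 1.52 = 24.8672.
Second-phase multiplier: 9.70 ÷ 24.8672 ≈ 0.39007.
That is a change of -61.0%.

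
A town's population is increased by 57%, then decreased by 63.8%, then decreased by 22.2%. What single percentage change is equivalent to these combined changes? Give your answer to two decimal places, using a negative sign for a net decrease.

-55.78%

A 57% increase multiplies by 1.57.
Then a 63.8% decrease: 1.57 × 0.362 = 0.56834.
Then a 22.2% decrease: 0.56834 × 0.778 = 0.44216852.
Overall factor 0.44216852, i.e. -55.78%.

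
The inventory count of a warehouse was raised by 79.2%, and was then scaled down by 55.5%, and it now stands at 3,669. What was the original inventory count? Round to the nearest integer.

4,601

The overall multiplier applied was 1.792 × 0.445 = 0.79744.
So the original inventory count was 3,669 ÷ 0.79744 ≈ 4,601.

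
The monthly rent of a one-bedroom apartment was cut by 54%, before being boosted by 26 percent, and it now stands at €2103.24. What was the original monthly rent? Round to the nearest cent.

€3628.78

Undoing the 26% increase: €2103.24 ÷ 1.26 ≈ €1669.238095.
Undoing the 54% decrease: €1669.238095 ÷ 0.46 ≈ €3628.78.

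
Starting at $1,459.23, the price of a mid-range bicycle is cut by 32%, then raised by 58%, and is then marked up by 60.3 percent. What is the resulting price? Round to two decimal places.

Each change multiplies by a factor: 0.68 × 1.58 × 1.603 = 1.7222632.
$1,459.23 × 1.7222632 = $2513.178129336 ≈ $2,513.18.

$2,513.18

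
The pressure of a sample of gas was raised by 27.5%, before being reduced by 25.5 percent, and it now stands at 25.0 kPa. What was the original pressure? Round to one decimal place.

26.3 kPa

Undoing the 25.5% decrease: 25.0 ÷ 0.745 ≈ 33.557047.
Undoing the 27.5% increase: 33.557047 ÷ 1.275 ≈ 26.3 kPa.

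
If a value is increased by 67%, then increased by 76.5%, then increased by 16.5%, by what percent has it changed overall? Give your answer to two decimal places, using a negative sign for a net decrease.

243.39%

A 67% increase multiplies by 1.67.
Then a 76.5% increase: 1.67 × 1.765 = 2.94755.
Then a 16.5% increase: 2.94755 × 1.165 = 3.43389575.
Overall factor 3.43389575, i.e. 243.39%.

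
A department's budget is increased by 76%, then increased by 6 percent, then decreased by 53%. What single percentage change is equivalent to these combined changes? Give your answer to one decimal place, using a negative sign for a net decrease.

-12.3%

A 76% increase multiplies by 1.76.
Then a 6% increase: 1.76 × 1.06 = 1.8656.
Then a 53% decrease: 1.8656 × 0.47 = 0.876832.
Overall factor 0.876832, i.e. -12.3%.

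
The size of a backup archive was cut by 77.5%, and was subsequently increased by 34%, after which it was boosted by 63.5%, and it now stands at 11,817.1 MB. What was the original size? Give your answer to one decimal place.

Undoing the 63.5% increase: 11,817.1 ÷ 1.635 ≈ 7227.584098.
Undoing the 34% increase: 7227.584098 ÷ 1.34 ≈ 5393.719476.
Undoing the 77.5% decrease: 5393.719476 ÷ 0.225 ≈ 23,972.1 MB.

23,972.1 MB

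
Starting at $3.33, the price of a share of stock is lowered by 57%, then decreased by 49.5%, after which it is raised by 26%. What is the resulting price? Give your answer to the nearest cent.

After the 57% decrease: $3.33 × 0.43 = $1.4319.
Apply the 49.5% decrease: $1.4319 × 0.505 = $0.7231095.
26% increase: $0.7231095 × 1.26 = $0.91111797 ≈ $0.91.

$0.91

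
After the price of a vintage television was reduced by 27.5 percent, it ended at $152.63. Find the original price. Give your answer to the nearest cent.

The overall multiplier applied was 0.725.
So the original price was $152.63 ÷ 0.725 ≈ $210.52.

$210.52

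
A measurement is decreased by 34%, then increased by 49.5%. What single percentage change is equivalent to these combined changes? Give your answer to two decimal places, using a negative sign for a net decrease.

-1.33%

A 34% decrease multiplies by 0.66.
Then a 49.5% increase: 0.66 × 1.495 = 0.9867.
Overall factor 0.9867, i.e. -1.33%.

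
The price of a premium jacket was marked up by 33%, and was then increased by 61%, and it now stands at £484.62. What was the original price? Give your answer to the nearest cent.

£226.32

The overall multiplier applied was 1.33 × 1.61 = 2.1413.
So the original price was £484.62 ÷ 2.1413 ≈ £226.32.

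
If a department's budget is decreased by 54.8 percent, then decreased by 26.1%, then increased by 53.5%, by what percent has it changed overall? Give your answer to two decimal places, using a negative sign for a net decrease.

The combined multiplier is 0.452 × 0.739 × 1.535 = 0.51273298.
That corresponds to a decrease of 48.73%.

-48.73%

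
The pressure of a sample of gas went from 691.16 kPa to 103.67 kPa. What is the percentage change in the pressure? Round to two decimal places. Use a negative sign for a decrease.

-85.00%

Change: 103.67 − 691.16 = -587.49.
Relative to the original: -587.49 ÷ 691.16 ≈ -85.00%.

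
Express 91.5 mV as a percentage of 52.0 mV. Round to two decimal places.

91.5 mV ÷ 52.0 mV ≈ 175.96%.

175.96%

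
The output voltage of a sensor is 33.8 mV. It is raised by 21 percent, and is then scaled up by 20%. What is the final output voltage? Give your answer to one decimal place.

49.1 mV

Each change multiplies by a factor: 1.21 × 1.2 = 1.452.
33.8 × 1.452 = 49.0776 ≈ 49.1.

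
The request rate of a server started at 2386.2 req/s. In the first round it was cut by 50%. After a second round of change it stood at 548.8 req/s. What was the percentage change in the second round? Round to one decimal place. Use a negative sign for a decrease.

After the first round: 2386.2 × 0.5 = 1193.1.
Second-round multiplier: 548.8 ÷ 1193.1 ≈ 0.45998.
That is a change of -54.0%.

-54.0%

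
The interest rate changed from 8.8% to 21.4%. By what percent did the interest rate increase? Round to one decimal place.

143.2%

The change is 21.4 − 8.8 = 12.6 percentage points.
Relative to the original 8.8%, that is 12.6 ÷ 8.8 ≈ 143.2%.
So the interest rate rose by 143.2%.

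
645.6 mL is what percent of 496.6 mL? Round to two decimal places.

130.00%

645.6 mL ÷ 496.6 mL ≈ 130.00%.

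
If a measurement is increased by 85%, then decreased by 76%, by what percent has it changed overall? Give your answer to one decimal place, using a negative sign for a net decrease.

-55.6%

An 85% increase multiplies by 1.85.
Then a 76% decrease: 1.85 × 0.24 = 0.444.
Overall factor 0.444, i.e. -55.6%.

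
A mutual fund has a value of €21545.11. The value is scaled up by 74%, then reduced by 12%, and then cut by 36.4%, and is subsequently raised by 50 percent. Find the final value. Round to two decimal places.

€31472.34

Each change multiplies by a factor: 1.74 × 0.88 × 0.636 × 1.5 = 1.4607648.
€21545.11 × 1.4607648 = €31472.338300128 ≈ €31472.34.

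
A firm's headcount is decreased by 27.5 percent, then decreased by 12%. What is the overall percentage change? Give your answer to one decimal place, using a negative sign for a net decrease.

-36.2%

A 27.5% decrease multiplies by 0.725.
Then a 12% decrease: 0.725 × 0.88 = 0.638.
Overall factor 0.638, i.e. -36.2%.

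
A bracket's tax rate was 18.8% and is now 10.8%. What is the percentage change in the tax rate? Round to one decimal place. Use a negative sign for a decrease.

-42.6%

The change is 10.8 − 18.8 = -8.0 percentage points.
Relative to the original 18.8%, that is -8.0 ÷ 18.8 ≈ -42.6%.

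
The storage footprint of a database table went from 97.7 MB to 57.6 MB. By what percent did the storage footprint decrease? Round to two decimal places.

41.04%

Change: 57.6 − 97.7 = -40.1.
Relative to the original: -40.1 ÷ 97.7 ≈ -41.04%.
So the storage footprint decreased by 41.04%.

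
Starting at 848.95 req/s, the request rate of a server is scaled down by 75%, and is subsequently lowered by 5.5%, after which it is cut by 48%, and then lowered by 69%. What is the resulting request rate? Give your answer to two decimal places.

32.33 req/s

75% decrease: 848.95 × 0.25 = 212.2375.
After the 5.5% decrease: 212.2375 × 0.945 = 200.5644375.
Apply the 48% decrease: 200.5644375 × 0.52 = 104.2935075.
After the 69% decrease: 104.2935075 × 0.31 = 32.330987325 ≈ 32.33.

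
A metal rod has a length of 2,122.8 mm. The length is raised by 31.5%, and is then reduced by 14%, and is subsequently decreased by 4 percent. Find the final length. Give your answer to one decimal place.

2,304.6 mm

31.5% increase: 2,122.8 × 1.315 = 2791.482.
14% decrease: 2791.482 × 0.86 = 2400.67452.
Apply the 4% decrease: 2400.67452 × 0.96 = 2304.6475392 ≈ 2,304.6.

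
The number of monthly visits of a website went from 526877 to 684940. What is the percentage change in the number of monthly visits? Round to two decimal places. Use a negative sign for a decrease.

30.00%

Change: 684940 − 526877 = 158063.
Relative to the original: 158063 ÷ 526877 ≈ 30.00%.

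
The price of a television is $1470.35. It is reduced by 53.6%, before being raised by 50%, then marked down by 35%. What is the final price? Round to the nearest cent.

$665.19

Apply the 53.6% decrease: $1470.35 × 0.464 = $682.2424.
Apply the 50% increase: $682.2424 × 1.5 = $1023.3636.
Apply the 35% decrease: $1023.3636 × 0.65 = $665.18634 ≈ $665.19.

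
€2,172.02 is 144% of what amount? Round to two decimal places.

€2,172.02 ÷ 1.44 ≈ €1,508.35.

€1,508.35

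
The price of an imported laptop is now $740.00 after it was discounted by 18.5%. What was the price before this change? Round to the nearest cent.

The overall multiplier applied was 0.815.
So the original price was $740.00 ÷ 0.815 ≈ $907.98.

$907.98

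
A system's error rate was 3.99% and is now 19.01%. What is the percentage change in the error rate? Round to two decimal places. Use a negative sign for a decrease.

376.44%

The change is 19.01 − 3.99 = 15.02 percentage points.
Relative to the original 3.99%, that is 15.02 ÷ 3.99 ≈ 376.44%.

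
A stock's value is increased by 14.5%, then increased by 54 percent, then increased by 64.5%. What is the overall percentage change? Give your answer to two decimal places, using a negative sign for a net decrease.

190.06%

The combined multiplier is 1.145 × 1.54 × 1.645 = 2.9006285.
That corresponds to an increase of 190.06%.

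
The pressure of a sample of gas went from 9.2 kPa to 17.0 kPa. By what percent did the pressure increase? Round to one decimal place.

84.8%

Change: 17.0 − 9.2 = 7.8.
Relative to the original: 7.8 ÷ 9.2 ≈ 84.8%.
So the pressure increased by 84.8%.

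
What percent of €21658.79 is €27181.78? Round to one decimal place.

125.5%

€27181.78 ÷ €21658.79 ≈ 125.5%.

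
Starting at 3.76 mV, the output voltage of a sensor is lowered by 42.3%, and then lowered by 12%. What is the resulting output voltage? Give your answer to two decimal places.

Apply the 42.3% decrease: 3.76 × 0.577 = 2.16952.
12% decrease: 2.16952 × 0.88 = 1.9091776 ≈ 1.91.

1.91 mV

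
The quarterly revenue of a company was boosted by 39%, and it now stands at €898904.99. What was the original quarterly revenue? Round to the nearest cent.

€646694.24

The overall multiplier applied was 1.39.
So the original quarterly revenue was €898904.99 ÷ 1.39 ≈ €646694.24.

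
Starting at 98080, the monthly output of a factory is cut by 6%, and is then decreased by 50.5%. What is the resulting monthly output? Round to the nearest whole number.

6% decrease: 98080 × 0.94 = 92195.2.
50.5% decrease: 92195.2 × 0.495 = 45636.624 ≈ 45637.

45637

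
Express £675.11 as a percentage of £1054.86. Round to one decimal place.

64.0%

£675.11 ÷ £1054.86 ≈ 64.0%.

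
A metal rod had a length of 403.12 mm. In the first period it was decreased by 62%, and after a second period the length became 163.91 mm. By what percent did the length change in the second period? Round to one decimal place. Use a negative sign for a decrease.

After the first period: 403.12 × 0.38 = 153.1856.
Second-period multiplier: 163.91 ÷ 153.1856 ≈ 1.07001.
That is a change of 7.0%.

7.0%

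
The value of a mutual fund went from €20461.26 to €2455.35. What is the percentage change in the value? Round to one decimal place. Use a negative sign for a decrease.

Change: €2455.35 − €20461.26 = -€18005.91.
Relative to the original: -€18005.91 ÷ €20461.26 ≈ -88.0%.

-88.0%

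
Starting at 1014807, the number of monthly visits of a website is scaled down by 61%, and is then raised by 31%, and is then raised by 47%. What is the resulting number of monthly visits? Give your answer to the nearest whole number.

762143

After the 61% decrease: 1014807 × 0.39 = 395774.73.
After the 31% increase: 395774.73 × 1.31 = 518464.8963.
Apply the 47% increase: 518464.8963 × 1.47 = 762143.397561 ≈ 762143.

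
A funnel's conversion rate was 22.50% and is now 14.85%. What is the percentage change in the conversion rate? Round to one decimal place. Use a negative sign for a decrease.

-34.0%

The change is 14.85 − 22.50 = -7.65 percentage points.
Relative to the original 22.50%, that is -7.65 ÷ 22.50 = -34.0%.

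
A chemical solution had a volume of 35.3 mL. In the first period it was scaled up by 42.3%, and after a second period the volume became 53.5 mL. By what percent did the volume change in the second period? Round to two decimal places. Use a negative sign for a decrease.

After the first period: 35.3 × 1.423 = 50.2319.
Second-period multiplier: 53.5 ÷ 50.2319 ≈ 1.06506.
That is a change of 6.51%.

6.51%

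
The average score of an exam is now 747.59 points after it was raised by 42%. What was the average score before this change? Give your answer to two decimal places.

526.47 points

The overall multiplier applied was 1.42.
So the original average score was 747.59 ÷ 1.42 ≈ 526.47 points.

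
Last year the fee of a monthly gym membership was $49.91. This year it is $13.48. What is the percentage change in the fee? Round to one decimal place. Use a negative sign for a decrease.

Change: $13.48 − $49.91 = -$36.43.
Relative to the original: -$36.43 ÷ $49.91 ≈ -73.0%.

-73.0%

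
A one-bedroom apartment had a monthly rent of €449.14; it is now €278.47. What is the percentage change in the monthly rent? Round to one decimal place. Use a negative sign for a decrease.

Change: €278.47 − €449.14 = -€170.67.
Relative to the original: -€170.67 ÷ €449.14 ≈ -38.0%.

-38.0%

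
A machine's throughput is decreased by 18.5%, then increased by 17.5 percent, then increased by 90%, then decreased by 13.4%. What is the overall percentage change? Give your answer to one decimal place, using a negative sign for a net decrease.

57.6%

An 18.5% decrease multiplies by 0.815.
Then a 17.5% increase: 0.815 × 1.175 = 0.957625.
Then a 90% increase: 0.957625 × 1.9 = 1.8194875.
Then a 13.4% decrease: 1.8194875 × 0.866 = 1.575676175.
Overall factor 1.575676175, i.e. 57.6%.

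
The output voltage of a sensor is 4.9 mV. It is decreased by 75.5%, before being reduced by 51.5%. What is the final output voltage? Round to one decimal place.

0.6 mV

Each change multiplies by a factor: 0.245 × 0.485 = 0.118825.
4.9 × 0.118825 = 0.5822425 ≈ 0.6.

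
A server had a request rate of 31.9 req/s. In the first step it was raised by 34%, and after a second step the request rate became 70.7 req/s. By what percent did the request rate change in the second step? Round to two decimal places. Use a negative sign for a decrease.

After the first step: 31.9 × 1.34 = 42.746.
Second-step multiplier: 70.7 ÷ 42.746 ≈ 1.653956.
That is a change of 65.40%.

65.40%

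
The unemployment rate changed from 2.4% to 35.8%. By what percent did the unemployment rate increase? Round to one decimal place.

The change is 35.8 − 2.4 = 33.4 percentage points.
Relative to the original 2.4%, that is 33.4 ÷ 2.4 ≈ 1391.7%.
So the unemployment rate rose by 1391.7%.

1391.7%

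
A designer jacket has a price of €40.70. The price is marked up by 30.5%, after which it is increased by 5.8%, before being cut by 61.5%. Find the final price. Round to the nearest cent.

After the 30.5% increase: €40.70 × 1.305 = €53.1135.
After the 5.8% increase: €53.1135 × 1.058 = €56.194083.
61.5% decrease: €56.194083 × 0.385 = €21.634721955 ≈ €21.63.

€21.63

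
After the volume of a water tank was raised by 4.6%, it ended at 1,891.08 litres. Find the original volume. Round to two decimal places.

The overall multiplier applied was 1.046.
So the original volume was 1,891.08 ÷ 1.046 ≈ 1,807.92 litres.

1,807.92 litres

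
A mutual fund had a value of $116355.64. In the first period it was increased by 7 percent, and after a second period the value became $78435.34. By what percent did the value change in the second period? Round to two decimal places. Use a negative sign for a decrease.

After the first period: $116355.64 × 1.07 = $124500.5348.
Second-period multiplier: $78435.34 ÷ $124500.5348 ≈ 0.63.
That is a change of -37.00%.

-37.00%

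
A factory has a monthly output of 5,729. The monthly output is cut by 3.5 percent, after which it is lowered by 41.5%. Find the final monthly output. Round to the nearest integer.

3,234

Each change multiplies by a factor: 0.965 × 0.585 = 0.564525.
5,729 × 0.564525 = 3234.163725 ≈ 3,234.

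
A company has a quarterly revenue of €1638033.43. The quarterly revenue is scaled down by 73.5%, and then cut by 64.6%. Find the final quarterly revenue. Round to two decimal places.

€153663.92

Apply the 73.5% decrease: €1638033.43 × 0.265 = €434078.85895.
Apply the 64.6% decrease: €434078.85895 × 0.354 = €153663.9160683 ≈ €153663.92.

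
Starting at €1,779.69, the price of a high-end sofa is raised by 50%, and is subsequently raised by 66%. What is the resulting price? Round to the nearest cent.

€4,431.43

Apply the 50% increase: €1,779.69 × 1.5 = €2669.535.
66% increase: €2669.535 × 1.66 = €4431.4281 ≈ €4,431.43.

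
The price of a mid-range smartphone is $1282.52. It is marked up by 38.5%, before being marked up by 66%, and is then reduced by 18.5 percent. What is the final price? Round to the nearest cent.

Apply the 38.5% increase: $1282.52 × 1.385 = $1776.2902.
After the 66% increase: $1776.2902 × 1.66 = $2948.641732.
Apply the 18.5% decrease: $2948.641732 × 0.815 = $2403.14301158 ≈ $2403.14.

$2403.14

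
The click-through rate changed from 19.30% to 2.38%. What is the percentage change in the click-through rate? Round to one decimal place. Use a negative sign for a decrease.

-87.7%

The change is 2.38 − 19.30 = -16.92 percentage points.
Relative to the original 19.30%, that is -16.92 ÷ 19.30 ≈ -87.7%.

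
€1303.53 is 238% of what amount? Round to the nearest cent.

€547.70

€1303.53 ÷ 2.38 ≈ €547.70.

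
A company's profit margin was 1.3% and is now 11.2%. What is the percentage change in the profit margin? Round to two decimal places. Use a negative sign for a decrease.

761.54%

The change is 11.2 − 1.3 = 9.9 percentage points.
Relative to the original 1.3%, that is 9.9 ÷ 1.3 ≈ 761.54%.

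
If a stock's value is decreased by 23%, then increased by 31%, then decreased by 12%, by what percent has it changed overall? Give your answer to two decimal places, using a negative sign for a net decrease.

-11.23%

A 23% decrease multiplies by 0.77.
Then a 31% increase: 0.77 × 1.31 = 1.0087.
Then a 12% decrease: 1.0087 × 0.88 = 0.887656.
Overall factor 0.887656, i.e. -11.23%.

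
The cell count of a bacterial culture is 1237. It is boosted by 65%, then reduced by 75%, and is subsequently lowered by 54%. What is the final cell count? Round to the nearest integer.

65% increase: 1237 × 1.65 = 2041.05.
Apply the 75% decrease: 2041.05 × 0.25 = 510.2625.
After the 54% decrease: 510.2625 × 0.46 = 234.72075 ≈ 235.

235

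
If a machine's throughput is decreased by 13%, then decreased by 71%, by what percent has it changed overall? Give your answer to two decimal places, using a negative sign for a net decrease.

-74.77%

The combined multiplier is 0.87 × 0.29 = 0.2523.
That corresponds to a decrease of 74.77%.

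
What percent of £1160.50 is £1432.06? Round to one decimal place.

£1432.06 ÷ £1160.50 ≈ 123.4%.

123.4%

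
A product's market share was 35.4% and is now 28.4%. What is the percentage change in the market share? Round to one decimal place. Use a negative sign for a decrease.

The change is 28.4 − 35.4 = -7.0 percentage points.
Relative to the original 35.4%, that is -7.0 ÷ 35.4 ≈ -19.8%.

-19.8%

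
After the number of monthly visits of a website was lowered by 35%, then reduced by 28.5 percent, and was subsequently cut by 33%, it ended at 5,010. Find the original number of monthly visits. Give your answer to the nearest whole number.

16,090

Undoing the 33% decrease: 5,010 ÷ 0.67 ≈ 7477.61194.
Undoing the 28.5% decrease: 7477.61194 ÷ 0.715 ≈ 10458.198517.
Undoing the 35% decrease: 10458.198517 ÷ 0.65 ≈ 16,090.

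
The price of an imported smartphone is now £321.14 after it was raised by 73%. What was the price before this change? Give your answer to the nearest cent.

The overall multiplier applied was 1.73.
So the original price was £321.14 ÷ 1.73 ≈ £185.63.

£185.63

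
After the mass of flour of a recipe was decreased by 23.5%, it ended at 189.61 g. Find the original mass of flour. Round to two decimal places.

The overall multiplier applied was 0.765.
So the original mass of flour was 189.61 ÷ 0.765 ≈ 247.86 g.

247.86 g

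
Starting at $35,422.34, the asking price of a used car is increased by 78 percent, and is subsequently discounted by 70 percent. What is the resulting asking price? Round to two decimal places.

Each change multiplies by a factor: 1.78 × 0.3 = 0.534.
$35,422.34 × 0.534 = $18915.52956 ≈ $18,915.53.

$18,915.53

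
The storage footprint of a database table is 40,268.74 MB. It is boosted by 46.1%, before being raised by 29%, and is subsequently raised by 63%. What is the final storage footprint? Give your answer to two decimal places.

Each change multiplies by a factor: 1.461 × 1.29 × 1.63 = 3.0720447.
40,268.74 × 3.0720447 = 123707.369292678 ≈ 123,707.37.

123,707.37 MB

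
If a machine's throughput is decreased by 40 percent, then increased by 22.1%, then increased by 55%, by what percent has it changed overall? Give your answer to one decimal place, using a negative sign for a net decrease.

A 40% decrease multiplies by 0.6.
Then a 22.1% increase: 0.6 × 1.221 = 0.7326.
Then a 55% increase: 0.7326 × 1.55 = 1.13553.
Overall factor 1.13553, i.e. 13.6%.

13.6%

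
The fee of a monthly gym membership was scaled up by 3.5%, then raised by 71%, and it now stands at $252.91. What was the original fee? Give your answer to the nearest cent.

Undoing the 71% increase: $252.91 ÷ 1.71 ≈ $147.900585.
Undoing the 3.5% increase: $147.900585 ÷ 1.035 ≈ $142.90.

$142.90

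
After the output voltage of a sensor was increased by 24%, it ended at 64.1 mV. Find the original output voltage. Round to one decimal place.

The overall multiplier applied was 1.24.
So the original output voltage was 64.1 ÷ 1.24 ≈ 51.7 mV.

51.7 mV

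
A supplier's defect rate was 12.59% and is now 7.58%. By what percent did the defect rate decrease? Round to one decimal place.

39.8%

The change is 7.58 − 12.59 = -5.01 percentage points.
Relative to the original 12.59%, that is -5.01 ÷ 12.59 ≈ -39.8%.
So the defect rate fell by 39.8%.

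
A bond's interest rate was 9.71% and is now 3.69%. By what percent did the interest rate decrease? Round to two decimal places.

The change is 3.69 − 9.71 = -6.02 percentage points.
Relative to the original 9.71%, that is -6.02 ÷ 9.71 ≈ -62.00%.
So the interest rate fell by 62.00%.

62.00%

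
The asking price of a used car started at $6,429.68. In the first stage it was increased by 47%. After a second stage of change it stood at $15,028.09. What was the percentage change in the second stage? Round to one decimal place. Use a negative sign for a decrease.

After the first stage: $6,429.68 × 1.47 = $9451.6296.
Second-stage multiplier: $15,028.09 ÷ $9451.6296 ≈ 1.59.
That is a change of 59.0%.

59.0%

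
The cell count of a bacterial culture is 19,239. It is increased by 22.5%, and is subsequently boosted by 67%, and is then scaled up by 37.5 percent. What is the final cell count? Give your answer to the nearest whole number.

54,118

After the 22.5% increase: 19,239 × 1.225 = 23567.775.
Apply the 67% increase: 23567.775 × 1.67 = 39358.18425.
After the 37.5% increase: 39358.18425 × 1.375 = 54117.50334375 ≈ 54,118.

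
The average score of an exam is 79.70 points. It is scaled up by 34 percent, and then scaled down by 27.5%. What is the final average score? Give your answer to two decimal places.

77.43 points

After the 34% increase: 79.70 × 1.34 = 106.798.
After the 27.5% decrease: 106.798 × 0.725 = 77.42855 ≈ 77.43.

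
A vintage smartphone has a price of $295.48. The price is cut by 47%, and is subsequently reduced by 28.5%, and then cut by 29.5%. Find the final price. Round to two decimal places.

$78.94

Each change multiplies by a factor: 0.53 × 0.715 × 0.705 = 0.26715975.
$295.48 × 0.26715975 = $78.94036293 ≈ $78.94.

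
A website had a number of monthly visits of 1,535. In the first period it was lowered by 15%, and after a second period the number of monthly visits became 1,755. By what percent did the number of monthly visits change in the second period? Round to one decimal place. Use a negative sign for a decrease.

34.5%

After the first period: 1,535 × 0.85 = 1304.75.
Second-period multiplier: 1,755 ÷ 1304.75 ≈ 1.34509.
That is a change of 34.5%.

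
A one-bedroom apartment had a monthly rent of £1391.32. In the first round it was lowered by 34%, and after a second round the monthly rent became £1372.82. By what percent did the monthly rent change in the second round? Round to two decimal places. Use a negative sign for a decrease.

After the first round: £1391.32 × 0.66 = £918.2712.
Second-round multiplier: £1372.82 ÷ £918.2712 ≈ 1.495005.
That is a change of 49.50%.

49.50%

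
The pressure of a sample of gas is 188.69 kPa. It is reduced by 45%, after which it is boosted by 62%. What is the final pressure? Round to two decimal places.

168.12 kPa

Each change multiplies by a factor: 0.55 × 1.62 = 0.891.
188.69 × 0.891 = 168.12279 ≈ 168.12.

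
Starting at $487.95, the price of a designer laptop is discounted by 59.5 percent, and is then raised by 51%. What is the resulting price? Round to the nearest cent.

Apply the 59.5% decrease: $487.95 × 0.405 = $197.61975.
After the 51% increase: $197.61975 × 1.51 = $298.4058225 ≈ $298.41.

$298.41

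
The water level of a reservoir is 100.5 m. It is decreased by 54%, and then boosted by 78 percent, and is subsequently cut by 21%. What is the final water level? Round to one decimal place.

65.0 m

Each change multiplies by a factor: 0.46 × 1.78 × 0.79 = 0.646852.
100.5 × 0.646852 = 65.008626 ≈ 65.0.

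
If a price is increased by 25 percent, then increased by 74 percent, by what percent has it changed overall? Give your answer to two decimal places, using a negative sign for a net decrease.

117.50%

The combined multiplier is 1.25 × 1.74 = 2.175.
That corresponds to an increase of 117.50%.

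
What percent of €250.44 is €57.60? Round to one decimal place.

€57.60 ÷ €250.44 ≈ 23.0%.

23.0%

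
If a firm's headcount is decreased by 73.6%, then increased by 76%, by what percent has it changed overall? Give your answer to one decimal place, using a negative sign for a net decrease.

-53.5%

A 73.6% decrease multiplies by 0.264.
Then a 76% increase: 0.264 × 1.76 = 0.46464.
Overall factor 0.46464, i.e. -53.5%.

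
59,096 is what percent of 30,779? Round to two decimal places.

192.00%

59,096 ÷ 30,779 ≈ 192.00%.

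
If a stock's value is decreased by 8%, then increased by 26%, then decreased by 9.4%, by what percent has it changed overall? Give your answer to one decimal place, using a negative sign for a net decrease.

An 8% decrease multiplies by 0.92.
Then a 26% increase: 0.92 × 1.26 = 1.1592.
Then a 9.4% decrease: 1.1592 × 0.906 = 1.0502352.
Overall factor 1.0502352, i.e. 5.0%.

5.0%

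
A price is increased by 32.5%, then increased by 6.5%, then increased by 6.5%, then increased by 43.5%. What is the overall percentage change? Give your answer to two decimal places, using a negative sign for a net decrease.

115.66%

The combined multiplier is 1.325 × 1.065 × 1.065 × 1.435 = 2.156587059375.
That corresponds to an increase of 115.66%.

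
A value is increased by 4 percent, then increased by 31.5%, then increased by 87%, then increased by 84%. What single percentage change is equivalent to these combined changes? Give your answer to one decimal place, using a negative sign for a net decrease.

370.6%

A 4% increase multiplies by 1.04.
Then a 31.5% increase: 1.04 × 1.315 = 1.3676.
Then an 87% increase: 1.3676 × 1.87 = 2.557412.
Then an 84% increase: 2.557412 × 1.84 = 4.70563808.
Overall factor 4.70563808, i.e. 370.6%.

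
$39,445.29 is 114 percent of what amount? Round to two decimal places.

$34,601.13

$39,445.29 ÷ 1.14 ≈ $34,601.13.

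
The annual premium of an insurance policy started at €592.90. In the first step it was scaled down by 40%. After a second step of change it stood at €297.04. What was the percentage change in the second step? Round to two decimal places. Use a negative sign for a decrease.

-16.50%

After the first step: €592.90 × 0.6 = €355.74.
Second-step multiplier: €297.04 ÷ €355.74 ≈ 0.834992.
That is a change of -16.50%.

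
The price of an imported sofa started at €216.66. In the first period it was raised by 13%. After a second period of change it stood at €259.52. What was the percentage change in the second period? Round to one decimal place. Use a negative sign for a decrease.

6.0%

After the first period: €216.66 × 1.13 = €244.8258.
Second-period multiplier: €259.52 ÷ €244.8258 ≈ 1.06002.
That is a change of 6.0%.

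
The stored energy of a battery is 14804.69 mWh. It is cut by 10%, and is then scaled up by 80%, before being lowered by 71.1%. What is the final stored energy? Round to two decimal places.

After the 10% decrease: 14804.69 × 0.9 = 13324.221.
After the 80% increase: 13324.221 × 1.8 = 23983.5978.
71.1% decrease: 23983.5978 × 0.289 = 6931.2597642 ≈ 6931.26.

6931.26 mWh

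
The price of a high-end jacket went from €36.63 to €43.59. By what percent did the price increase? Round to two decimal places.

Change: €43.59 − €36.63 = €6.96.
Relative to the original: €6.96 ÷ €36.63 ≈ 19.00%.
So the price increased by 19.00%.

19.00%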